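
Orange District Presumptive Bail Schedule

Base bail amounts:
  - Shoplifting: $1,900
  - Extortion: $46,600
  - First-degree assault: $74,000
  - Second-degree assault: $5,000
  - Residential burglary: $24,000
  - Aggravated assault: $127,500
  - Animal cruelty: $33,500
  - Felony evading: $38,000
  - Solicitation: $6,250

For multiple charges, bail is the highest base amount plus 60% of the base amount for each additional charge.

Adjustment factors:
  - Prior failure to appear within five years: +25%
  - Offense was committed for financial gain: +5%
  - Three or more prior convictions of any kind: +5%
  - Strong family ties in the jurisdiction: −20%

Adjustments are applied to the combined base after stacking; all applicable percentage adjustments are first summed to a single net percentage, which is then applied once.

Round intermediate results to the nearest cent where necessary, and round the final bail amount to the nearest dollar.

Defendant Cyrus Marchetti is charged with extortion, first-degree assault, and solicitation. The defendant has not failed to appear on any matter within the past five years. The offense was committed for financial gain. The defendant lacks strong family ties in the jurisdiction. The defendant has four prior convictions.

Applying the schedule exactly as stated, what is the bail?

$116,281

Base amounts from the schedule: extortion $46,600; first-degree assault $74,000; solicitation $6,250.
Stacking rule: highest base plus 60% of each additional charge. Highest is first-degree assault at $74,000. Additional: $46,600 × 60% = $27,960; $6,250 × 60% = $3,750. Combined base = $74,000 + $31,710 = $105,710.
Net percentage adjustment: +5% +5% = +10%. $105,710 × 1.1 = $116,281.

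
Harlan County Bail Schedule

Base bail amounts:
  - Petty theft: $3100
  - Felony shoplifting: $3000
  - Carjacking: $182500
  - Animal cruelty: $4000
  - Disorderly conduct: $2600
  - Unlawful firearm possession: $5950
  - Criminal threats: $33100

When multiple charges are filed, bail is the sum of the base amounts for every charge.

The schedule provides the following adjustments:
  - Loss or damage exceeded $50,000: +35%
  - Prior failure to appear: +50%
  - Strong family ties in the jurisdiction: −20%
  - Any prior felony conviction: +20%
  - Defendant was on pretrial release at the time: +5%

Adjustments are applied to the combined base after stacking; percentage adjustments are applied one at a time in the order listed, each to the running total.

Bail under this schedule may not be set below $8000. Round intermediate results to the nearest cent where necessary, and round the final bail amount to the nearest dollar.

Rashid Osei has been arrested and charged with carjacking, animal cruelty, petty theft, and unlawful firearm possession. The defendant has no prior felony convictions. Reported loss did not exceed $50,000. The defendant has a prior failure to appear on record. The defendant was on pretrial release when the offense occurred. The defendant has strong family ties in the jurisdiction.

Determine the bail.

$246393

Base amounts from the schedule: carjacking $182500; animal cruelty $4000; petty theft $3100; unlawful firearm possession $5950.
Stacking rule: sum of all bases. $182500 + $4000 + $3100 + $5950 = $195550.
Prior failure to appear (+50%): $195550 × 1.5 = $293325.
Strong family ties in the jurisdiction (−20%): $293325 × 0.8 = $234660.
Defendant was on pretrial release at the time (+5%): $234660 × 1.05 = $246393.
$246393 is at or above the $8000 minimum.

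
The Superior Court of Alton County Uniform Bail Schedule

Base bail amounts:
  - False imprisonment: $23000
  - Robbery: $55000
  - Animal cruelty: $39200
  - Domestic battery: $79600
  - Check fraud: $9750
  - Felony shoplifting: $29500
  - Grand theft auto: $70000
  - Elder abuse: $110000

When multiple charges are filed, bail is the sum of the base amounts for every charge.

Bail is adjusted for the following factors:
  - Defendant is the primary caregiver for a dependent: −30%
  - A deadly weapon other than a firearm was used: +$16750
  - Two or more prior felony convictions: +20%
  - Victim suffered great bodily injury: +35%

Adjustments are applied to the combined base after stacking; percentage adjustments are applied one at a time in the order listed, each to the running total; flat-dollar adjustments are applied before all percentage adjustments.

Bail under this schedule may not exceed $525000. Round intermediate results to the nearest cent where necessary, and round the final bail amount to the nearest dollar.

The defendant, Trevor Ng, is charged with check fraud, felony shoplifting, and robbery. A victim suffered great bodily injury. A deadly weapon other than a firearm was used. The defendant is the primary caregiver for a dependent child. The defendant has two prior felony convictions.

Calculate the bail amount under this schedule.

$125874

Base amounts from the schedule: check fraud $9750; felony shoplifting $29500; robbery $55000.
Stacking rule: sum of all bases. $9750 + $29500 + $55000 = $94250.
A deadly weapon other than a firearm was used (+$16750 flat): $94250 + $16750 = $111000.
Defendant is the primary caregiver for a dependent (−30%): $111000 × 0.7 = $77700.
Two or more prior felony convictions (+20%): $77700 × 1.2 = $93240.
Victim suffered great bodily injury (+35%): $93240 × 1.35 = $125874.
$125874 is within the $525000 maximum.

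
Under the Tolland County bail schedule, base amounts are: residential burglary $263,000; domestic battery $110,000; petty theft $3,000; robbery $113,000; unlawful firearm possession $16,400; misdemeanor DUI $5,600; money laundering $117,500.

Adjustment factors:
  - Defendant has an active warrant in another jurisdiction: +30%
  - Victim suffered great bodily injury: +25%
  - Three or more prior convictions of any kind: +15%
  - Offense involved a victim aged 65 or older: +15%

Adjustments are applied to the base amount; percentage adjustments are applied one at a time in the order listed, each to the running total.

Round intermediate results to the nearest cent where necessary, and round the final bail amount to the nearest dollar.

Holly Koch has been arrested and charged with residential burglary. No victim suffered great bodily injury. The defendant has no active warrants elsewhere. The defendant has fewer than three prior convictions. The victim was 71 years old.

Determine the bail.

Base amounts from the schedule: residential burglary $263,000.
Single charge. Combined base = $263,000.
Offense involved a victim aged 65 or older (+15%): $263,000 × 1.15 = $302,450.

$302,450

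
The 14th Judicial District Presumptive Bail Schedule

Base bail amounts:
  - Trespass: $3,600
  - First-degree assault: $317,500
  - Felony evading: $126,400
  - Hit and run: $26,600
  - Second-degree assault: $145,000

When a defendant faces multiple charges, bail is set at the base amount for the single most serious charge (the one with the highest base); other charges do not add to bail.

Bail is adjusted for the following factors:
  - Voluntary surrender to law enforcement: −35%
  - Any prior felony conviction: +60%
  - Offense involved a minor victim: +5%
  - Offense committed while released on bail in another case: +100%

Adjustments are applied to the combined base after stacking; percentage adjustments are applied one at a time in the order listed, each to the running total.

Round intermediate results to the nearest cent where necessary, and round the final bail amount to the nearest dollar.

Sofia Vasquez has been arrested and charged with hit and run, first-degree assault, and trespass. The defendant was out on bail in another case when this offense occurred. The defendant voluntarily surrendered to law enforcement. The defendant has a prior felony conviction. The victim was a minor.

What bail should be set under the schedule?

$693,420

Base amounts from the schedule: hit and run $26,600; first-degree assault $317,500; trespass $3,600.
Stacking rule: use the highest base only. Highest is first-degree assault at $317,500. Combined base = $317,500.
Voluntary surrender to law enforcement (−35%): $317,500 × 0.65 = $206,375.
Any prior felony conviction (+60%): $206,375 × 1.6 = $330,200.
Offense involved a minor victim (+5%): $330,200 × 1.05 = $346,710.
Offense committed while released on bail in another case (+100%): $346,710 × 2 = $693,420.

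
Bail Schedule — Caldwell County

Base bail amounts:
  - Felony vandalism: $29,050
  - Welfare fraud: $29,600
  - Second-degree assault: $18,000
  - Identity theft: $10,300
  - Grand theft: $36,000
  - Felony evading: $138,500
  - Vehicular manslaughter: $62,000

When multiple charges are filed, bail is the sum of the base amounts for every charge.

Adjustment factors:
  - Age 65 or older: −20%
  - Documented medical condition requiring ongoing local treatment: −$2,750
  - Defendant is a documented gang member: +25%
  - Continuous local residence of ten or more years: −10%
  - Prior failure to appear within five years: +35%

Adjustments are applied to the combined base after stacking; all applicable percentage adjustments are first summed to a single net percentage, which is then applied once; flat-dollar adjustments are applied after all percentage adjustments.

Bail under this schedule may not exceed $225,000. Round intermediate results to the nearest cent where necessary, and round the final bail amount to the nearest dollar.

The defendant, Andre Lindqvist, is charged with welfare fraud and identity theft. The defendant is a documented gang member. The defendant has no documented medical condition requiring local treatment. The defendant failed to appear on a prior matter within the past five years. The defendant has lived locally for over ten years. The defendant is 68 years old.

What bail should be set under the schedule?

Base amounts from the schedule: welfare fraud $29,600; identity theft $10,300.
Stacking rule: sum of all bases. $29,600 + $10,300 = $39,900.
Net percentage adjustment: −20% +25% −10% +35% = +30%. $39,900 × 1.3 = $51,870.
$51,870 is within the $225,000 maximum.

$51,870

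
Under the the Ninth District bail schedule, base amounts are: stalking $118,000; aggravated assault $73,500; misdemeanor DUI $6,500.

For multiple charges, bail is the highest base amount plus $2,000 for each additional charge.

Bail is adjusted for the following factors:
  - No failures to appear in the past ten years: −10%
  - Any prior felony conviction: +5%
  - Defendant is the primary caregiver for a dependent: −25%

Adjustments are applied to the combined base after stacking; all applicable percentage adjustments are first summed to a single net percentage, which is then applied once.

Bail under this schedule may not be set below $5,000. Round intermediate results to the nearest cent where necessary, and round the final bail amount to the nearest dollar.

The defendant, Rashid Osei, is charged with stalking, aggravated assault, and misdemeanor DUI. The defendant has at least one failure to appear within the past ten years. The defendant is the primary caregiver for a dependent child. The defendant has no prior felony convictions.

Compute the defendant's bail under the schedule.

$91,500

Base amounts from the schedule: stalking $118,000; aggravated assault $73,500; misdemeanor DUI $6,500.
Stacking rule: highest base plus $2,000 per additional charge. Highest is stalking at $118,000; 2 additional charges → +$4,000. Combined base = $122,000.
Defendant is the primary caregiver for a dependent (−25%): $122,000 × 0.75 = $91,500.
$91,500 is at or above the $5,000 minimum.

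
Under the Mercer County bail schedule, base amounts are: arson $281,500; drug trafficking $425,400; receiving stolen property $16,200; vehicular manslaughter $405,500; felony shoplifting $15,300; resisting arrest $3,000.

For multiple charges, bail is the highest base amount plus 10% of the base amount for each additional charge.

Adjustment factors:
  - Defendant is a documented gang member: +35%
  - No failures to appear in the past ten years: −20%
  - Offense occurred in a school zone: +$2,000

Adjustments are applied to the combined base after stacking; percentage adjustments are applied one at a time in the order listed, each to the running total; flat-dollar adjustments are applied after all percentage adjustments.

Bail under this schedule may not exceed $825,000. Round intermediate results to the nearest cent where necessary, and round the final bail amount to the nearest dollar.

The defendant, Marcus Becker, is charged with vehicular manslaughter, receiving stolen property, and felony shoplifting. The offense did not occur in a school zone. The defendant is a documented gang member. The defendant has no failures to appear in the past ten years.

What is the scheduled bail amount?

$441,342

Base amounts from the schedule: vehicular manslaughter $405,500; receiving stolen property $16,200; felony shoplifting $15,300.
Stacking rule: highest base plus 10% of each additional charge. Highest is vehicular manslaughter at $405,500. Additional: $16,200 × 10% = $1,620; $15,300 × 10% = $1,530. Combined base = $405,500 + $3,150 = $408,650.
Defendant is a documented gang member (+35%): $408,650 × 1.35 = $551,677.50.
No failures to appear in the past ten years (−20%): $551,677.50 × 0.8 = $441,342.
$441,342 is within the $825,000 maximum.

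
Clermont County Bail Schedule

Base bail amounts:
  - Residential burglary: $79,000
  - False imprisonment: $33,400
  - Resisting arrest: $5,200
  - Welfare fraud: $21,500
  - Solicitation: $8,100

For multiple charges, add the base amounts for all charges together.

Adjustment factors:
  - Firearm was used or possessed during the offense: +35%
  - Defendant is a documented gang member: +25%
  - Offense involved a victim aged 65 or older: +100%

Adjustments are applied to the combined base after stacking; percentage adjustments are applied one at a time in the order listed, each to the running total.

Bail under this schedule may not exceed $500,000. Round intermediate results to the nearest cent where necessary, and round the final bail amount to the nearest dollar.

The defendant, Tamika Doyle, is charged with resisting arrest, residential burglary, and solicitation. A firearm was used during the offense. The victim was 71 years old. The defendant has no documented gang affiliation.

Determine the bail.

Base amounts from the schedule: resisting arrest $5,200; residential burglary $79,000; solicitation $8,100.
Stacking rule: sum of all bases. $5,200 + $79,000 + $8,100 = $92,300.
Firearm was used or possessed during the offense (+35%): $92,300 × 1.35 = $124,605.
Offense involved a victim aged 65 or older (+100%): $124,605 × 2 = $249,210.
$249,210 is within the $500,000 maximum.

$249,210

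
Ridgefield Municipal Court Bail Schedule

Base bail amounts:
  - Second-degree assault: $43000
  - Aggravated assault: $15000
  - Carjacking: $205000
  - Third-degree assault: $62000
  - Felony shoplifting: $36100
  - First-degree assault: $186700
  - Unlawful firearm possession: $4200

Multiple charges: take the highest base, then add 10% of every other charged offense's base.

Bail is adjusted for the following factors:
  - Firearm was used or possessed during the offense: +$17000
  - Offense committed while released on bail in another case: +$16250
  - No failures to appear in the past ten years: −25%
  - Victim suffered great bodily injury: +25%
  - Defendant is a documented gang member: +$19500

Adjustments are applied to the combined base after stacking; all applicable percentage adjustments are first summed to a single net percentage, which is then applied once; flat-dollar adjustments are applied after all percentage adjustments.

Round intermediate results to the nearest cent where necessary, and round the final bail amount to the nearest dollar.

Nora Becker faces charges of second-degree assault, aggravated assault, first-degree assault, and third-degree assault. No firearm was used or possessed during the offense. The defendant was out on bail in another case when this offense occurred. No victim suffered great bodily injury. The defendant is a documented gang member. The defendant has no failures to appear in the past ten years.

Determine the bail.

Base amounts from the schedule: second-degree assault $43000; aggravated assault $15000; first-degree assault $186700; third-degree assault $62000.
Stacking rule: highest base plus 10% of each additional charge. Highest is first-degree assault at $186700. Additional: $43000 × 10% = $4300; $15000 × 10% = $1500; $62000 × 10% = $6200. Combined base = $186700 + $12000 = $198700.
No failures to appear in the past ten years (−25%): $198700 × 0.75 = $149025.
Offense committed while released on bail in another case (+$16250 flat): $149025 + $16250 = $165275.
Defendant is a documented gang member (+$19500 flat): $165275 + $19500 = $184775.

$184775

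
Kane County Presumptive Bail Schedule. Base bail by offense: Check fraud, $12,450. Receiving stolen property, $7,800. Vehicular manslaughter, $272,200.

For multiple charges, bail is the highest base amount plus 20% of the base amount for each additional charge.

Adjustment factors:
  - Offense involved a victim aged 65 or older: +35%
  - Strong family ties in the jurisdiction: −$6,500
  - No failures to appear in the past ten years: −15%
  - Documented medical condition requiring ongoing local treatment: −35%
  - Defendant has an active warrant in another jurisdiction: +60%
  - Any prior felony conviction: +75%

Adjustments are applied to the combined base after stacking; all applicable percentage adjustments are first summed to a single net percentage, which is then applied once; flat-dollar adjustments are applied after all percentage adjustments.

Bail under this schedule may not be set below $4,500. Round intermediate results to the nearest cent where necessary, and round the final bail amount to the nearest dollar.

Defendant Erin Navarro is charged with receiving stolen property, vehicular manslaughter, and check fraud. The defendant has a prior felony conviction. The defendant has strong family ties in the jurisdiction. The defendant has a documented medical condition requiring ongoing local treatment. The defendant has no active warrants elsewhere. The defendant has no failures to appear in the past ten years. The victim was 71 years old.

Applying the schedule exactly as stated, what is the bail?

$435,500

Base amounts from the schedule: receiving stolen property $7,800; vehicular manslaughter $272,200; check fraud $12,450.
Stacking rule: highest base plus 20% of each additional charge. Highest is vehicular manslaughter at $272,200. Additional: $7,800 × 20% = $1,560; $12,450 × 20% = $2,490. Combined base = $272,200 + $4,050 = $276,250.
Net percentage adjustment: +35% −15% −35% +75% = +60%. $276,250 × 1.6 = $442,000.
Strong family ties in the jurisdiction (−$6,500 flat): $442,000 − $6,500 = $435,500.
$435,500 is at or above the $4,500 minimum.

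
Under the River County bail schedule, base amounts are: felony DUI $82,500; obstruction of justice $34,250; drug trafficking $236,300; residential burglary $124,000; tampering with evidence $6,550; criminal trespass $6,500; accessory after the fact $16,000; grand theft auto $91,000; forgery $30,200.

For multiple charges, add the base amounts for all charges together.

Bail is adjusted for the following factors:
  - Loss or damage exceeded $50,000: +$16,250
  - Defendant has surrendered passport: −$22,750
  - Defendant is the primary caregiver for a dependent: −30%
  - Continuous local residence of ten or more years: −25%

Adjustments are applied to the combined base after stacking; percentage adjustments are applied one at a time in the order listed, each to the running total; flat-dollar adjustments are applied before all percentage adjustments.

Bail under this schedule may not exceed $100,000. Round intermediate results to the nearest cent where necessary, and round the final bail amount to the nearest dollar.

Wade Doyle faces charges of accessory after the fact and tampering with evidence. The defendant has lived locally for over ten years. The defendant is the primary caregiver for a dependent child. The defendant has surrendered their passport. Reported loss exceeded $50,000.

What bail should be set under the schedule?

Base amounts from the schedule: accessory after the fact $16,000; tampering with evidence $6,550.
Stacking rule: sum of all bases. $16,000 + $6,550 = $22,550.
Loss or damage exceeded $50,000 (+$16,250 flat): $22,550 + $16,250 = $38,800.
Defendant has surrendered passport (−$22,750 flat): $38,800 − $22,750 = $16,050.
Defendant is the primary caregiver for a dependent (−30%): $16,050 × 0.7 = $11,235.
Continuous local residence of ten or more years (−25%): $11,235 × 0.75 = $8,426.25.
$8,426.25 is within the $100,000 maximum.
Rounded to the nearest dollar: $8,426.

$8,426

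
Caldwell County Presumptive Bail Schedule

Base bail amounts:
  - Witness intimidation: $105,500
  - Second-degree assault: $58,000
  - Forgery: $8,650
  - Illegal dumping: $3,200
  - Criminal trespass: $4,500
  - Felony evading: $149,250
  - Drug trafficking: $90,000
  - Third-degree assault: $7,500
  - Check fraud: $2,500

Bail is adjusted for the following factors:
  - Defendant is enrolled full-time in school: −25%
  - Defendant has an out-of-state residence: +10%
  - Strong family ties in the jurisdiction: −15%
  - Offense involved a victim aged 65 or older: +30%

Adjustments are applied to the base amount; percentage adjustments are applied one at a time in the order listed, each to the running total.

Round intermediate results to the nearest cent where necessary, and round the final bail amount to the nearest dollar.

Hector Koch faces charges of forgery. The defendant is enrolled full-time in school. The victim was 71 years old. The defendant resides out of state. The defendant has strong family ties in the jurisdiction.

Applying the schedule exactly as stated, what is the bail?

Base amounts from the schedule: forgery $8,650.
Single charge. Combined base = $8,650.
Defendant is enrolled full-time in school (−25%): $8,650 × 0.75 = $6,487.50.
Defendant has an out-of-state residence (+10%): $6,487.50 × 1.1 = $7,136.25.
Strong family ties in the jurisdiction (−15%): $7,136.25 × 0.85 = $6,065.81.
Offense involved a victim aged 65 or older (+30%): $6,065.81 × 1.3 = $7,885.55.
Rounded to the nearest dollar: $7,886.

$7,886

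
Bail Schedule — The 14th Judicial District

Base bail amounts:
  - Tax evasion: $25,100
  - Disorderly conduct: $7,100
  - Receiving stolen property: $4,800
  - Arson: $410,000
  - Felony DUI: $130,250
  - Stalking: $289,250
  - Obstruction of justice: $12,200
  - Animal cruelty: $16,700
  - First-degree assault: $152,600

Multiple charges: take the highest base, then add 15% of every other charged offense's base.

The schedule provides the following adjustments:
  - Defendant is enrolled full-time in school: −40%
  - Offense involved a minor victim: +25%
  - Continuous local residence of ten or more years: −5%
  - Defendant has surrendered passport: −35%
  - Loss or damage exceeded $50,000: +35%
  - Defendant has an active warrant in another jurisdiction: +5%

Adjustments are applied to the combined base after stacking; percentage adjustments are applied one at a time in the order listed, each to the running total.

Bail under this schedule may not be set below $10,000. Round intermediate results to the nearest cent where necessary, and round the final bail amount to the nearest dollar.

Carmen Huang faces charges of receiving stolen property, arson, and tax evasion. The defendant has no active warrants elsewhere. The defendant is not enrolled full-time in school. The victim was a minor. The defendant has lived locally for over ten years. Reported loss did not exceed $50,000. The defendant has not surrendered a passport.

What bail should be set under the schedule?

Base amounts from the schedule: receiving stolen property $4,800; arson $410,000; tax evasion $25,100.
Stacking rule: highest base plus 15% of each additional charge. Highest is arson at $410,000. Additional: $4,800 × 15% = $720; $25,100 × 15% = $3,765. Combined base = $410,000 + $4,485 = $414,485.
Offense involved a minor victim (+25%): $414,485 × 1.25 = $518,106.25.
Continuous local residence of ten or more years (−5%): $518,106.25 × 0.95 = $492,200.94.
$492,200.94 is at or above the $10,000 minimum.
Rounded to the nearest dollar: $492,201.

$492,201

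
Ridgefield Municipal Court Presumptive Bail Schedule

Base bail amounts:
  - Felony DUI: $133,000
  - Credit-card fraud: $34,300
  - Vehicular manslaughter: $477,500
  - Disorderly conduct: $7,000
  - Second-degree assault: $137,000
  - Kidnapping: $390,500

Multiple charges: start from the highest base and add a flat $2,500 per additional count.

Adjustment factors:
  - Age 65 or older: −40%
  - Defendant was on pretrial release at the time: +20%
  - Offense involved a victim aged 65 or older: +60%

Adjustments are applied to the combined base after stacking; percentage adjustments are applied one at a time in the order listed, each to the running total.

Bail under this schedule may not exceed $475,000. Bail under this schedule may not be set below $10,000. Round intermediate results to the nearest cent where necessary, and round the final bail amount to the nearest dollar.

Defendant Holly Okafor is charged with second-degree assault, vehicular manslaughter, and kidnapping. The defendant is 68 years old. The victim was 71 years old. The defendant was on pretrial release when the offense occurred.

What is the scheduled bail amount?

$475,000

Base amounts from the schedule: second-degree assault $137,000; vehicular manslaughter $477,500; kidnapping $390,500.
Stacking rule: highest base plus $2,500 per additional charge. Highest is vehicular manslaughter at $477,500; 2 additional charges → +$5,000. Combined base = $482,500.
Age 65 or older (−40%): $482,500 × 0.6 = $289,500.
Defendant was on pretrial release at the time (+20%): $289,500 × 1.2 = $347,400.
Offense involved a victim aged 65 or older (+60%): $347,400 × 1.6 = $555,840.
Result $555,840 exceeds the maximum of $475,000; bail is capped at $475,000.
$475,000 is at or above the $10,000 minimum.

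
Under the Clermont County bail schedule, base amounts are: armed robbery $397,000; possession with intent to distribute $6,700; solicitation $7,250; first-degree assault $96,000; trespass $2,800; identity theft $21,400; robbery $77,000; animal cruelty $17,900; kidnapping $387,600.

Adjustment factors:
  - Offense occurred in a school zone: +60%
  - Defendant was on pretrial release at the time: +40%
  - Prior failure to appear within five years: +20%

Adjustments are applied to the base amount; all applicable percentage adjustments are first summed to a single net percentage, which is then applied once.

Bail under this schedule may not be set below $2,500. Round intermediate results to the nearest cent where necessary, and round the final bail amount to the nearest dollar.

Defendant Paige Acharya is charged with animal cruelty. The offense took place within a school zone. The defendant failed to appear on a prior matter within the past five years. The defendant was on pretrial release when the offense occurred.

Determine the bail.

Base amounts from the schedule: animal cruelty $17,900.
Single charge. Combined base = $17,900.
Net percentage adjustment: +60% +40% +20% = +120%. $17,900 × 2.2 = $39,380.
$39,380 is at or above the $2,500 minimum.

$39,380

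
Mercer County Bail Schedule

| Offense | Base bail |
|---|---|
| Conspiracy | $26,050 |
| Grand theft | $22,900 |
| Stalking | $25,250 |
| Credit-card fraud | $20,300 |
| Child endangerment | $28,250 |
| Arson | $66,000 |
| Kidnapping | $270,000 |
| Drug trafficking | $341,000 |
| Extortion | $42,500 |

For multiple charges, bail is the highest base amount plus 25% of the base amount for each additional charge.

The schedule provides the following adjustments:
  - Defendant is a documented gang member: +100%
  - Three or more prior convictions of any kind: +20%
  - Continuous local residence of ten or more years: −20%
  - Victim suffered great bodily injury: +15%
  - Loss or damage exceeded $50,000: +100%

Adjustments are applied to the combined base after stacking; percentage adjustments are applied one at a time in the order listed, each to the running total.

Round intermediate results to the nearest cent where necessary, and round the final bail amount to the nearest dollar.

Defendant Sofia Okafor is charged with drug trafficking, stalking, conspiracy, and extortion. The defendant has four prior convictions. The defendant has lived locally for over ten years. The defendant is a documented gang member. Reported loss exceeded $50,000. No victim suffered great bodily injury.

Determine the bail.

$1,399,488

Base amounts from the schedule: drug trafficking $341,000; stalking $25,250; conspiracy $26,050; extortion $42,500.
Stacking rule: highest base plus 25% of each additional charge. Highest is drug trafficking at $341,000. Additional: $25,250 × 25% = $6,312.50; $26,050 × 25% = $6,512.50; $42,500 × 25% = $10,625. Combined base = $341,000 + $23,450 = $364,450.
Defendant is a documented gang member (+100%): $364,450 × 2 = $728,900.
Three or more prior convictions of any kind (+20%): $728,900 × 1.2 = $874,680.
Continuous local residence of ten or more years (−20%): $874,680 × 0.8 = $699,744.
Loss or damage exceeded $50,000 (+100%): $699,744 × 2 = $1,399,488.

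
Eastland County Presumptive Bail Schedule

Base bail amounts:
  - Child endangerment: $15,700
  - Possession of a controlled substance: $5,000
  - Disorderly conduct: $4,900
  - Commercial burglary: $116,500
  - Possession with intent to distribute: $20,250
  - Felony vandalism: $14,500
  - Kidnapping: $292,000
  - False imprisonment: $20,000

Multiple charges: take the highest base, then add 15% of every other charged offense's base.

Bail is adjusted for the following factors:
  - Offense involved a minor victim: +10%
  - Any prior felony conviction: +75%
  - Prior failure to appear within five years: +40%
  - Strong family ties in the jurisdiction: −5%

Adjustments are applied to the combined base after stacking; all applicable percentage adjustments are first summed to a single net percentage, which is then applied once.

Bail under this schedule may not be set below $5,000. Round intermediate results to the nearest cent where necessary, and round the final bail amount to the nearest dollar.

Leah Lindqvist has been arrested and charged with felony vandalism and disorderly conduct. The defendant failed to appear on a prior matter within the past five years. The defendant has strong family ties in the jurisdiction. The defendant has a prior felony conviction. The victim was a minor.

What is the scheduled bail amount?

Base amounts from the schedule: felony vandalism $14,500; disorderly conduct $4,900.
Stacking rule: highest base plus 15% of each additional charge. Highest is felony vandalism at $14,500. Additional: $4,900 × 15% = $735. Combined base = $14,500 + $735 = $15,235.
Net percentage adjustment: +10% +75% +40% −5% = +120%. $15,235 × 2.2 = $33,517.
$33,517 is at or above the $5,000 minimum.

$33,517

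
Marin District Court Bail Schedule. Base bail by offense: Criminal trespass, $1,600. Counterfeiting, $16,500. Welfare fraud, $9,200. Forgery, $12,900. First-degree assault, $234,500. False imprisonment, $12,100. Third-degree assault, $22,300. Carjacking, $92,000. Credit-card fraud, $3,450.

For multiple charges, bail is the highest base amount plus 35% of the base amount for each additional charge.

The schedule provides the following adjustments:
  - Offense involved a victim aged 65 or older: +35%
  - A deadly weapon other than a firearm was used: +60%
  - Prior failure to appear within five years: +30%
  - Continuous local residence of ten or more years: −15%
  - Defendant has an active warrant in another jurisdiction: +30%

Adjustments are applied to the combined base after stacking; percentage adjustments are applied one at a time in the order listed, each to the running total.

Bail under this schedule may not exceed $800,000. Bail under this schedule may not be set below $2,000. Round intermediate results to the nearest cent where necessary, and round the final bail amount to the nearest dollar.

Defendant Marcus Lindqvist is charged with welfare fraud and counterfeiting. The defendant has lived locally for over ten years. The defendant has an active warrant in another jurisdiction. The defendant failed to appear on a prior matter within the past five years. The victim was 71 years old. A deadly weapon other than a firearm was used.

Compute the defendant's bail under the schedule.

Base amounts from the schedule: welfare fraud $9,200; counterfeiting $16,500.
Stacking rule: highest base plus 35% of each additional charge. Highest is counterfeiting at $16,500. Additional: $9,200 × 35% = $3,220. Combined base = $16,500 + $3,220 = $19,720.
Offense involved a victim aged 65 or older (+35%): $19,720 × 1.35 = $26,622.
A deadly weapon other than a firearm was used (+60%): $26,622 × 1.6 = $42,595.20.
Prior failure to appear within five years (+30%): $42,595.20 × 1.3 = $55,373.76.
Continuous local residence of ten or more years (−15%): $55,373.76 × 0.85 = $47,067.70.
Defendant has an active warrant in another jurisdiction (+30%): $47,067.70 × 1.3 = $61,188.01.
$61,188.01 is within the $800,000 maximum.
$61,188.01 is at or above the $2,000 minimum.
Rounded to the nearest dollar: $61,188.

$61,188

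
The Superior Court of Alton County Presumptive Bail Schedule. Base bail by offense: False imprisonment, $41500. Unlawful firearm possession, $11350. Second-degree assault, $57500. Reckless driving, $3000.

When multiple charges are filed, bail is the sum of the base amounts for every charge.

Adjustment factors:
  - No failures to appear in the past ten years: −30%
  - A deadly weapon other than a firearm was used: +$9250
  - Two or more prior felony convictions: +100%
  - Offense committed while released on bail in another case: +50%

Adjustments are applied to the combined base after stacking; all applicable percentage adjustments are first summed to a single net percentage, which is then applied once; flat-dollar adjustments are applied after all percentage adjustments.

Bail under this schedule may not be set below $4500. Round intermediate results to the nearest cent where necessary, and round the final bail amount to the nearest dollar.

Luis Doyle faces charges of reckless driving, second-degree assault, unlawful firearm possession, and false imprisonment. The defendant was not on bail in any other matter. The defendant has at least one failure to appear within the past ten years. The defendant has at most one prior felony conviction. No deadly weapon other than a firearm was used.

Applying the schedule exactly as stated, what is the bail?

Base amounts from the schedule: reckless driving $3000; second-degree assault $57500; unlawful firearm possession $11350; false imprisonment $41500.
Stacking rule: sum of all bases. $3000 + $57500 + $11350 + $41500 = $113350.
No adjustment factors apply to this defendant.
$113350 is at or above the $4500 minimum.

$113350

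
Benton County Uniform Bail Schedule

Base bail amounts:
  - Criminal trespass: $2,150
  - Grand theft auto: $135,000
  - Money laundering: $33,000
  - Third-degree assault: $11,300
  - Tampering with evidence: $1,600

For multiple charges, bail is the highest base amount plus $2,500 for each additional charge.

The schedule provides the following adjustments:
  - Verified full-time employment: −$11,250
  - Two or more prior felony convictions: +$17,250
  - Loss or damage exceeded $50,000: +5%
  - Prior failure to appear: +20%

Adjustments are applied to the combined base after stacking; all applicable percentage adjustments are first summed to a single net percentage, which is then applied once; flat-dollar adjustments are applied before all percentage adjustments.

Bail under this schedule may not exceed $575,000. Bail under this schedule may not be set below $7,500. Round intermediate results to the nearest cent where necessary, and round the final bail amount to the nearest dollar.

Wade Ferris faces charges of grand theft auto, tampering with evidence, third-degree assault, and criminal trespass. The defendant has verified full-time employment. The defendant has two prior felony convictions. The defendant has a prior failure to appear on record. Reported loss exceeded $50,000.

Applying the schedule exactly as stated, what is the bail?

Base amounts from the schedule: grand theft auto $135,000; tampering with evidence $1,600; third-degree assault $11,300; criminal trespass $2,150.
Stacking rule: highest base plus $2,500 per additional charge. Highest is grand theft auto at $135,000; 3 additional charges → +$7,500. Combined base = $142,500.
Verified full-time employment (−$11,250 flat): $142,500 − $11,250 = $131,250.
Two or more prior felony convictions (+$17,250 flat): $131,250 + $17,250 = $148,500.
Net percentage adjustment: +5% +20% = +25%. $148,500 × 1.25 = $185,625.
$185,625 is within the $575,000 maximum.
$185,625 is at or above the $7,500 minimum.

$185,625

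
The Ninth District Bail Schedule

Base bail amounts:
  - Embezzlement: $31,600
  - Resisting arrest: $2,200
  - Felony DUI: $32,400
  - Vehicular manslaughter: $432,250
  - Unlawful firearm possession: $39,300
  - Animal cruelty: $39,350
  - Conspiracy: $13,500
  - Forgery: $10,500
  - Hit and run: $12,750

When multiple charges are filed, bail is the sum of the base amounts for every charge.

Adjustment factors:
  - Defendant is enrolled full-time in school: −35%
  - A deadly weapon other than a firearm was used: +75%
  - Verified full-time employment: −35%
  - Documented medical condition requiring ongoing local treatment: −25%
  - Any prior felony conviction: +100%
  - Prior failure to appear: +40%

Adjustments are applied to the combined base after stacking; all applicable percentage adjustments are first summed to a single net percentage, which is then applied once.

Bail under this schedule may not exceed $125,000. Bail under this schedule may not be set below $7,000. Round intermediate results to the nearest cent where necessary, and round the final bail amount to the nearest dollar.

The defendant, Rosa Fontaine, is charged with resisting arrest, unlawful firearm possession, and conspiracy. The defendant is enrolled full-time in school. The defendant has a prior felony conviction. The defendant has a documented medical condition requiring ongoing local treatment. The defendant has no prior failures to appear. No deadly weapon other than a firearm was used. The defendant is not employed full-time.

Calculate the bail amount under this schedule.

Base amounts from the schedule: resisting arrest $2,200; unlawful firearm possession $39,300; conspiracy $13,500.
Stacking rule: sum of all bases. $2,200 + $39,300 + $13,500 = $55,000.
Net percentage adjustment: −35% −25% +100% = +40%. $55,000 × 1.4 = $77,000.
$77,000 is within the $125,000 maximum.
$77,000 is at or above the $7,000 minimum.

$77,000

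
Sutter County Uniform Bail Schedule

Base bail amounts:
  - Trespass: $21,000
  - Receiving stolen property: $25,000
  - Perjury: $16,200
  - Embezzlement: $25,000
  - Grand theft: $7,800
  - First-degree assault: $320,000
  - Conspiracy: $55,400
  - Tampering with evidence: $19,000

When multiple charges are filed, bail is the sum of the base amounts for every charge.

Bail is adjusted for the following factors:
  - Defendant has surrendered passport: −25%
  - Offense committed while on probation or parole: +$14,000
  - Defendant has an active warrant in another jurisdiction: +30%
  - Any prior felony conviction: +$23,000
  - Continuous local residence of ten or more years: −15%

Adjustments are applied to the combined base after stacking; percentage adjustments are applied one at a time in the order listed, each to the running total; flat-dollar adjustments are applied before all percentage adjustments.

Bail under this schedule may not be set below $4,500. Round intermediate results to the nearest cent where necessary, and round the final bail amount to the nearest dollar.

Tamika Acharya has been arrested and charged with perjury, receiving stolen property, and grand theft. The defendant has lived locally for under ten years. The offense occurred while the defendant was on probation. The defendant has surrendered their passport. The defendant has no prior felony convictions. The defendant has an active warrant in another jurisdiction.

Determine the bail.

Base amounts from the schedule: perjury $16,200; receiving stolen property $25,000; grand theft $7,800.
Stacking rule: sum of all bases. $16,200 + $25,000 + $7,800 = $49,000.
Offense committed while on probation or parole (+$14,000 flat): $49,000 + $14,000 = $63,000.
Defendant has surrendered passport (−25%): $63,000 × 0.75 = $47,250.
Defendant has an active warrant in another jurisdiction (+30%): $47,250 × 1.3 = $61,425.
$61,425 is at or above the $4,500 minimum.

$61,425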